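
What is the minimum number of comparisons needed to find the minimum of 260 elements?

Finding the minimum requires 259 comparisons, identical reasoning to finding the maximum. Each comparison eliminates one candidate.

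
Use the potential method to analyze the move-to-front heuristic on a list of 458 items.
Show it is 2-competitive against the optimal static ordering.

Let Phi = number of inversions between the MTF list and the optimal static list (0 <= Phi <= C(458,2)). Accessing an element at MTF position k and optimal position j: the move-to-front destroys all k-1 inversions in front of it that are not in front in optimal (>= k-j of them) and creates at most j-1 new ones. Amortized cost <= k + (j-1) - (k-j) = 2j - 1 <= 2 * optimal cost.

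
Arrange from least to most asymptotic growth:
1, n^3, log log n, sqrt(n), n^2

Ordered by growth rate: 1 < log log n < sqrt(n) < n^2 < n^3.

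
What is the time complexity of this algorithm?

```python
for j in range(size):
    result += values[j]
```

Time complexity: O(n).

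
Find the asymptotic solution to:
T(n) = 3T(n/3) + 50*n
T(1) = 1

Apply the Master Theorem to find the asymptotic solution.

a=3, b=3, f(n)=50*n. log_3(3) = 1. Case 2: T(n) = O(n log n).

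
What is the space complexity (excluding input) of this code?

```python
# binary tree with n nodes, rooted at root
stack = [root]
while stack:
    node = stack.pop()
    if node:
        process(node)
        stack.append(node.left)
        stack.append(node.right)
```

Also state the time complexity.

Space complexity: O(n).
Auxiliary storage grows linearly with the input size n in the worst case.
Time complexity: O(n).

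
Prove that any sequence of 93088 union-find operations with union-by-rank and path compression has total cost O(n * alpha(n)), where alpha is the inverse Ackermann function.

Using Tarjan's analysis with rank-based potential function. Union-by-rank keeps tree height O(log n). Path compression flattens paths during find. For n = 93088 operations, total cost is O(n * alpha(n)), effectively O(n) since alpha grows incredibly slowly.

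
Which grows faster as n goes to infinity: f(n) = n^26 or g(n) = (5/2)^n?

g(n) = (5/2)^n grows faster: (5/2)^n is exponential with base 5/2 > 1, dominating every polynomial.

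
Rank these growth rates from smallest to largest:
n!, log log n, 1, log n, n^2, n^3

Ordered by growth rate: 1 < log log n < log n < n^2 < n^3 < n!.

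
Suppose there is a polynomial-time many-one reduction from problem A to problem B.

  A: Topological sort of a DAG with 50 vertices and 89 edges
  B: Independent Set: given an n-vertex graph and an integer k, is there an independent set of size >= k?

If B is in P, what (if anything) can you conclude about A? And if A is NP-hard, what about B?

A poly-time reduction A <=_p B means any A-instance can be transformed to a B-instance in poly time.
If B is in P: compose the reduction with B's poly-time algorithm to solve A in poly time, so A is in P.
If A is NP-hard: every NP problem reduces to A, which reduces to B; composing reductions, every NP problem reduces to B, so B is NP-hard.
(Here in fact A is P and B is NP-complete.)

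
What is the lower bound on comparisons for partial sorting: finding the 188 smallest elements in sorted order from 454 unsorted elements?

Finding 188 smallest of 454 in sorted order: Omega(454) to identify the 188 smallest, plus Omega(188 log 188) to sort them. Total: Omega(n + k log k).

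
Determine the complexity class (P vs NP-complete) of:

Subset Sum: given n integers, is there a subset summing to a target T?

This problem is NP-complete: one of Karp's 21 NP-complete problems.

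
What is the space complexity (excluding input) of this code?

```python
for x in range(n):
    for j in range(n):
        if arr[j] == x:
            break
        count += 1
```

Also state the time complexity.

Space complexity: O(1).
Only a constant amount of auxiliary storage is used; nothing grows with n.
Time complexity: O(n^2).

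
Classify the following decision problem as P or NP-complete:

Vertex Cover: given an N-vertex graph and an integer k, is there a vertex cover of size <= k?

This problem is NP-complete: one of Karp's 21 NP-complete problems (with k part of the input; for any fixed constant k it is in P).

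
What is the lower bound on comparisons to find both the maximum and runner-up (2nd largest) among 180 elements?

Lower bound: finding the max needs 180-1 comparisons. By an adversary weight-doubling argument, the maximum element must personally win at least ceil(log_2(180)) = 8 comparisons in any correct algorithm. The 2nd largest is among those 8 direct losers, and distinguishing it requires 8-1 more comparisons. Total >= 180-1 + 8-1 = 186. A balanced tournament achieves this bound exactly.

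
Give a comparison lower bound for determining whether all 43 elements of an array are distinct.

In the algebraic decision-tree model, the YES region for element distinctness on 43 elements has 43! connected components (one per ordering). Ben-Or's theorem then gives a lower bound of Omega(log(n!)) = Omega(n log n).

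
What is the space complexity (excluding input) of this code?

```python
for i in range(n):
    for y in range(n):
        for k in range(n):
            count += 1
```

Space complexity: O(1).
Only a constant amount of auxiliary storage is used; nothing grows with n.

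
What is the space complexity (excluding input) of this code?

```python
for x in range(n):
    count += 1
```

Space complexity: O(1).
Only a constant amount of auxiliary storage is used; nothing grows with n.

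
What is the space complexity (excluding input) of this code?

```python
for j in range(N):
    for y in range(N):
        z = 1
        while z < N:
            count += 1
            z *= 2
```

Space complexity: O(1).
Only a constant amount of auxiliary storage is used; nothing grows with n.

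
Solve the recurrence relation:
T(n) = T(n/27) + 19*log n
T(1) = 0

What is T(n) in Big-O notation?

Each of the log_27(n) levels adds O(log n). T(n) = O(log^2 n).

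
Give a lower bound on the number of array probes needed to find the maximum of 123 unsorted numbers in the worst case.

Adversary: any unprobed cell could hold a value larger than everything seen so far. If fewer than 123 cells are probed, the adversary places the max in an unprobed cell. So all 123 cells must be examined; together with 123-1 comparisons this is tight.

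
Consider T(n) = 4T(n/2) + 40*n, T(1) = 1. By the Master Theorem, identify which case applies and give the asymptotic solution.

a=4, b=2, f(n)=40*n.
log_2(4) = 2 > 1.
Since f(n) = O(n^1) is polynomially smaller than n^2, Case 1 applies.
T(n) = Theta(n^2).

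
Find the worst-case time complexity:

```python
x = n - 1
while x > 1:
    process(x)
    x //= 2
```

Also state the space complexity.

Time complexity: O(log n).
Space complexity: O(1).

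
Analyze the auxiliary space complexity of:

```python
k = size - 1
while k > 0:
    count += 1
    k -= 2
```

Space complexity: O(1).
Only a constant amount of auxiliary storage is used; nothing grows with n.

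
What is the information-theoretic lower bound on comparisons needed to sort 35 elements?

There are 35! = 10333147966386144929666651337523200000000 possible orderings. Each comparison gives 1 bit. We need at least ceil(log_2(10333147966386144929666651337523200000000)) = 133 comparisons.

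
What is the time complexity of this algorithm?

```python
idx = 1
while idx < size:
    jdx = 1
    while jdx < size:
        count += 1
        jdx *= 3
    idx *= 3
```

Time complexity: O(log^2 n).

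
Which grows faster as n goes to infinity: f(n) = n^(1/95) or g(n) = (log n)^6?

f(n) = n^(1/95) grows faster: any positive power of n dominates any polylog.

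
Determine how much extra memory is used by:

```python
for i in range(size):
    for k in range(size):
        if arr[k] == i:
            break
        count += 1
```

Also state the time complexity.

Space complexity: O(1).
Only a constant amount of auxiliary storage is used; nothing grows with n.
Time complexity: O(n^2).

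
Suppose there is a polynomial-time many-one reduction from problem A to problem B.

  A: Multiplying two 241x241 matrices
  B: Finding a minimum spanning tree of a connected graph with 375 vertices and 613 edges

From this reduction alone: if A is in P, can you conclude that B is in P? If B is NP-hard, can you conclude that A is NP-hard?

A poly-time reduction A <=_p B transfers tractability DOWN (B easy => A easy) and hardness UP (A hard => B hard), not the reverse.
From A in P, the reduction alone does NOT give B in P: any problem in P trivially reduces to SAT, yet SAT is not known to be in P.
From B NP-hard, the reduction alone does NOT give A NP-hard: again, easy problems reduce to hard ones.
(Here in fact A is P and B is P.)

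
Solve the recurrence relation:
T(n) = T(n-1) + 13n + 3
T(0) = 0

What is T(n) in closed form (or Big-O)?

Dominant term in sum is 13*sum(i, i=1..n) = 13*n*(n+1)/2 = O(n^2).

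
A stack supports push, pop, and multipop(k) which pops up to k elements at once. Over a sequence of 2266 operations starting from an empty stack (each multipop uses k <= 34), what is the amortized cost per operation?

Each element is pushed exactly once and popped at most once (whether by pop or as part of a multipop). So the total number of individual pops over the whole sequence is at most the number of pushes, which is at most 2266. Total work <= 2 * 2266, hence O(1) amortized per operation.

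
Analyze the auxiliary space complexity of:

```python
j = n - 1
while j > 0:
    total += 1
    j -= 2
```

Space complexity: O(1).
Only a constant amount of auxiliary storage is used; nothing grows with n.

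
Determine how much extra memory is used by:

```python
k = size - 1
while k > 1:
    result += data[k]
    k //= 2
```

Space complexity: O(1).
Only a constant amount of auxiliary storage is used; nothing grows with n.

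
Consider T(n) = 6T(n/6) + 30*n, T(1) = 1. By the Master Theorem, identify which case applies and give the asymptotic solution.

a=6, b=6, f(n)=30*n.
log_6(6) = 1, so n^(log_b(a)) = n.
f(n) = Theta(n), so Case 2 applies.
T(n) = Theta(n log n).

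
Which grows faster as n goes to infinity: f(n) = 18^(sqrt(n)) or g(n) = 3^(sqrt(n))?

f(n) = 18^(sqrt(n)) grows faster: ratio is (18/3)^(sqrt(n)) -> infinity since 18/3 > 1.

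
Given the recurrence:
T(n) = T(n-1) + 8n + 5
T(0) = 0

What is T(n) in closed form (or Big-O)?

Dominant term in sum is 8*sum(i, i=1..n) = 8*n*(n+1)/2 = O(n^2).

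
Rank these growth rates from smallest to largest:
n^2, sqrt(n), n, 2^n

Ordered by growth rate: sqrt(n) < n < n^2 < 2^n.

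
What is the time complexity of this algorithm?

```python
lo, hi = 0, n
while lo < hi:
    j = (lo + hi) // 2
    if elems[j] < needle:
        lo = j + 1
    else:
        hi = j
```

Time complexity: O(log n).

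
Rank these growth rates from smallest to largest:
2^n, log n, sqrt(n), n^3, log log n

Ordered by growth rate: log log n < log n < sqrt(n) < n^3 < 2^n.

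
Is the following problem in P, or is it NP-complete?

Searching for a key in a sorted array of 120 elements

This problem is in P: binary search runs in O(log n).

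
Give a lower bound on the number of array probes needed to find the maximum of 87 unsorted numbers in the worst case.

Adversary: any unprobed cell could hold a value larger than everything seen so far. If fewer than 87 cells are probed, the adversary places the max in an unprobed cell. So all 87 cells must be examined; together with 87-1 comparisons this is tight.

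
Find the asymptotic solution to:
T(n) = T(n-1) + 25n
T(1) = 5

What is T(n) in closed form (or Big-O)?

Unrolling: T(n) = 5 + 25*(2 + 3 + ... + n) = 5 + 25*(n(n+1)/2 - 1) = O(n^2).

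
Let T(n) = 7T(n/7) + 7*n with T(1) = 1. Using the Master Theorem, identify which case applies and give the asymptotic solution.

a=7, b=7, f(n)=7*n.
log_7(7) = 1, so n^(log_b(a)) = n.
f(n) = Theta(n), so Case 2 applies.
T(n) = Theta(n log n).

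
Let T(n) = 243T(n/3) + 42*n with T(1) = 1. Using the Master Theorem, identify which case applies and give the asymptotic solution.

a=243, b=3, f(n)=42*n.
log_3(243) = 5 > 1.
Since f(n) = O(n^1) is polynomially smaller than n^5, Case 1 applies.
T(n) = Theta(n^5).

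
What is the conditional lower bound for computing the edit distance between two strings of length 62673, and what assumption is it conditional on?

Under SETH (the Strong Exponential Time Hypothesis), edit distance on length-62673 strings cannot be computed in O(n^(2-epsilon)) time for any epsilon > 0 (Backurs-Indyk). The reduction is from CNF-SAT via the orthogonal vectors problem.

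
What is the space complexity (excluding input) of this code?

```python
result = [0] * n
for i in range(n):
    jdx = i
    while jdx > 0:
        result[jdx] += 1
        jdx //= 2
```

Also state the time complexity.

Space complexity: O(n).
Auxiliary storage grows linearly with the input size n in the worst case.
Time complexity: O(n log n).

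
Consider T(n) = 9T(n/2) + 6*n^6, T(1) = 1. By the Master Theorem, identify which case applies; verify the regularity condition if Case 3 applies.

a=9, b=2, f(n)=6*n^6.
log_2(9) = 3.17 < 6.
f(n) = Omega(n^(3.17+epsilon)) for some epsilon > 0, so Case 3 is the candidate.
Regularity: a*f(n/b) = 9*6*(n/2)^6 = (9/64)*6*n^6 <= c*f(n) with c = 9/64 < 1. Satisfied.
Case 3: T(n) = Theta(n^6).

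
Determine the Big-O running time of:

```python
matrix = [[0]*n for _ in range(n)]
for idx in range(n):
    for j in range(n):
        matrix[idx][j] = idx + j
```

Time complexity: O(n^2).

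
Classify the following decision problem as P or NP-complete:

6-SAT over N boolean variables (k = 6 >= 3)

This problem is NP-complete: 3-SAT is NP-complete (Cook-Levin); k-SAT for k>=3 reduces from 3-SAT.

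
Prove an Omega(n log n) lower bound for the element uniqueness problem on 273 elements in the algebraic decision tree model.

In the algebraic decision tree model, element uniqueness on 273 elements is equivalent to determining which cell of an arrangement of C(273,2) = 37128 hyperplanes x_i = x_j contains the input point. Ben-Or's theorem shows this requires Omega(n log n).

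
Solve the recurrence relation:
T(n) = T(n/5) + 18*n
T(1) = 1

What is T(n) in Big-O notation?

Geometric series: 18*n*(1 + 1/5 + 1/5^2 + ...) = O(n). T(n) = O(n).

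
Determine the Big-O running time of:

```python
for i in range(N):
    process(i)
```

Time complexity: O(n).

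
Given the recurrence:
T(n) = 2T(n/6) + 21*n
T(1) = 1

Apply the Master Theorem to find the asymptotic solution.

a=2, b=6, f(n)=21*n. log_6(2) = 0.3869 < 1. Case 3: T(n) = O(n).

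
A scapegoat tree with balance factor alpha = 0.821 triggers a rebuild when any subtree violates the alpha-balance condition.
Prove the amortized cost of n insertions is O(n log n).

Define potential Phi = c * sum of |size(left(v)) - size(right(v))| over all nodes. An insertion at depth d costs O(d) = O(log n) and increases Phi by O(log n). When a rebuild of subtree of size s occurs, it costs O(s) but reduces Phi by Omega(s). With alpha = 0.821, between rebuilds Omega(s) insertions must occur. Amortized cost per insertion: O(log n).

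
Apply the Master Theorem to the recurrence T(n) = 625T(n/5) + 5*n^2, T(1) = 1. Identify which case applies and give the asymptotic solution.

a=625, b=5, f(n)=5*n^2.
log_5(625) = 4 > 2.
Since f(n) = O(n^2) is polynomially smaller than n^4, Case 1 applies.
T(n) = Theta(n^4).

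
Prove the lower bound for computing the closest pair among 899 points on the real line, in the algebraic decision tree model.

Reduction from element distinctness: given 899 reals, the closest-pair distance is 0 iff two are equal. Element distinctness has an Omega(n log n) lower bound in the algebraic decision tree model (Ben-Or). Therefore closest pair on a line also requires Omega(n log n). Sorting then a linear scan achieves this.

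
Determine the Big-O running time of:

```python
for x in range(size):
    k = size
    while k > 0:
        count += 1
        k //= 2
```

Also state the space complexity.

Time complexity: O(n log n).
Space complexity: O(1).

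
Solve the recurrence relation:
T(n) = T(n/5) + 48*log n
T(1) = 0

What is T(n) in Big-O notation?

Each of the log_5(n) levels adds O(log n). T(n) = O(log^2 n).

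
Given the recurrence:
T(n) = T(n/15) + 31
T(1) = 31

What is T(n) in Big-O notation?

Each step divides n by 15 and adds 31. After log_15(n) steps, T(n) = O(log n).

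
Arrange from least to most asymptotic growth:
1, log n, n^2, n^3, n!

Ordered by growth rate: 1 < log n < n^2 < n^3 < n!.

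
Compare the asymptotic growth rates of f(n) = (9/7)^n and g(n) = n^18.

f(n) = (9/7)^n grows faster: (9/7)^n is exponential with base 9/7 > 1, dominating every polynomial.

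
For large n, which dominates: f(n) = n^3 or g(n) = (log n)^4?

f(n) = n^3 grows faster: any positive polynomial dominates any polylog.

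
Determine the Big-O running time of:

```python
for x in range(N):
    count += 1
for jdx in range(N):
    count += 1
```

Time complexity: O(n).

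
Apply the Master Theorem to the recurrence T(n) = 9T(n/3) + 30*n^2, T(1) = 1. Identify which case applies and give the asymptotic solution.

a=9, b=3, f(n)=30*n^2.
log_3(9) = 2, so n^(log_b(a)) = n^2.
f(n) = Theta(n^2), so Case 2 applies.
T(n) = Theta(n^2 log n).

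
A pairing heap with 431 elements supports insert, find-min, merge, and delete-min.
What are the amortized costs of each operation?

Pairing heaps are self-adjusting heap-ordered trees. Insert and merge link two roots: O(1). Find-min reads the root: O(1). Delete-min removes the root, then pairs children in two passes; amortized cost is O(log 431) = O(log n).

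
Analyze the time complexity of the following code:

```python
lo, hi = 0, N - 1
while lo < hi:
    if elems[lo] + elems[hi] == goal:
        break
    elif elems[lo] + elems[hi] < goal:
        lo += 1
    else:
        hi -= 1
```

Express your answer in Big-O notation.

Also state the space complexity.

Time complexity: O(n).
Space complexity: O(1).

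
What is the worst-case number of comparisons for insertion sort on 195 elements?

Insertion sort on reverse-sorted input: 1 + 2 + ... + (195-1) = 18915 comparisons.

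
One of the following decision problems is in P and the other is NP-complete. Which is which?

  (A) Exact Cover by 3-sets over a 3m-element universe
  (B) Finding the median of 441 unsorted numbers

(A) is NP-complete: one of Karp's 21 NP-complete problems.
(B) is P: linear-time selection (median-of-medians) runs in O(n).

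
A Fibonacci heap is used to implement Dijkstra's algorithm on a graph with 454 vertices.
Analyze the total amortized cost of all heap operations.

Dijkstra performs 454 insert, 454 extract-min, and at most E decrease-key operations. With Fibonacci heap: insert O(1) amortized, extract-min O(log n) amortized, decrease-key O(1) amortized. Total with n = 454: O(n * 1 + n * log n + E * 1) = O(n log n + E).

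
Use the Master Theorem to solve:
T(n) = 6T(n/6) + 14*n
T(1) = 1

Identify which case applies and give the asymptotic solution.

a=6, b=6, f(n)=14*n.
log_6(6) = 1, so n^(log_b(a)) = n.
f(n) = Theta(n), so Case 2 applies.
T(n) = Theta(n log n).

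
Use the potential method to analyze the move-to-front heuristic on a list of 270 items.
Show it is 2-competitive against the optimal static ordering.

Let Phi = number of inversions between the MTF list and the optimal static list (0 <= Phi <= C(270,2)). Accessing an element at MTF position k and optimal position j: the move-to-front destroys all k-1 inversions in front of it that are not in front in optimal (>= k-j of them) and creates at most j-1 new ones. Amortized cost <= k + (j-1) - (k-j) = 2j - 1 <= 2 * optimal cost.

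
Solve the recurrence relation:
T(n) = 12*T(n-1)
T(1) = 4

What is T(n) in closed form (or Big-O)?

Each step multiplies by 12. T(n) = T(1)*12^(n-1) = 4*12^(n-1).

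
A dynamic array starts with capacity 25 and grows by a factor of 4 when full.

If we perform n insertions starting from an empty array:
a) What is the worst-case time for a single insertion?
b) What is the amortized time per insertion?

(a) Worst-case single insertion: O(n) -- when the array is full at capacity c, the resize copies all c elements, and c can be Theta(n).
(b) Resizes happen at sizes 25, 100, 400, ... Total copy cost for n insertions: 25 + 100 + ... = O(n) (geometric series with ratio 1/4). Amortized cost per insertion: O(n)/n = O(1).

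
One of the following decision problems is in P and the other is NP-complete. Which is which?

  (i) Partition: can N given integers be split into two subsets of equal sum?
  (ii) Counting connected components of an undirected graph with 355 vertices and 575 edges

(i) is NP-complete: Subset Sum reduces to it (one of Karp's 21 NP-complete problems).
(ii) is P: BFS/DFS visits each vertex and edge once: O(V+E).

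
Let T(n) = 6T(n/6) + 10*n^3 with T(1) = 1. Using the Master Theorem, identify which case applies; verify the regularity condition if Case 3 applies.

a=6, b=6, f(n)=10*n^3.
log_6(6) = 1 < 3.
f(n) = Omega(n^(1+epsilon)) for some epsilon > 0, so Case 3 is the candidate.
Regularity: a*f(n/b) = 6*10*(n/6)^3 = (6/216)*10*n^3 <= c*f(n) with c = 6/216 < 1. Satisfied.
Case 3: T(n) = Theta(n^3).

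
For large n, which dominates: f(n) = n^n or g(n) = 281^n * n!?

g(n) = 281^n * n! grows faster: by Stirling n! ~ sqrt(2 pi n)(n/e)^n, so 281^n n! / n^n ~ (281/e)^n sqrt(2 pi n) -> infinity since 281/e > 1.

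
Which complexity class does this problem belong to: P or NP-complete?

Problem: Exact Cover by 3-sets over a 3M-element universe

This problem is NP-complete: one of Karp's 21 NP-complete problems.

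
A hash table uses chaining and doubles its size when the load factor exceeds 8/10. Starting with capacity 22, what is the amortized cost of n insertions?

Rehashing occurs when load exceeds 8/10. Total rehash cost is geometric series summing to O(n). Each insertion itself is O(1). Amortized: O(1).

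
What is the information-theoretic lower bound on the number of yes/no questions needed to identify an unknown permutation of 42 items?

There are 42! = 1405006117752879898543142606244511569936384000000000 permutations. Each yes/no question gives at most 1 bit, so at least ceil(log_2(1405006117752879898543142606244511569936384000000000)) = 170 questions are needed.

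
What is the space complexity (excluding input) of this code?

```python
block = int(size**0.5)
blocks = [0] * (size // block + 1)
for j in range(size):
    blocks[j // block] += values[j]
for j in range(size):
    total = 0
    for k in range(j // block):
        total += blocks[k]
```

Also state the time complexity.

Space complexity: O(sqrt(n)).
Storage scales with sqrt(n).
Time complexity: O(n * sqrt(n)).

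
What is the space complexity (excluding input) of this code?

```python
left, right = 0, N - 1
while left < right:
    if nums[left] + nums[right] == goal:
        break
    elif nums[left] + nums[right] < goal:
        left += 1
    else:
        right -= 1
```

Space complexity: O(1).
Only a constant amount of auxiliary storage is used; nothing grows with n.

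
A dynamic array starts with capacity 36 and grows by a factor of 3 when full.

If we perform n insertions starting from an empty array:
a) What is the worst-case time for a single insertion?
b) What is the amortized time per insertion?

(a) Worst-case single insertion: O(n) -- when the array is full at capacity c, the resize copies all c elements, and c can be Theta(n).
(b) Resizes happen at sizes 36, 108, 324, ... Total copy cost for n insertions: 36 + 108 + ... = O(n) (geometric series with ratio 1/3). Amortized cost per insertion: O(n)/n = O(1).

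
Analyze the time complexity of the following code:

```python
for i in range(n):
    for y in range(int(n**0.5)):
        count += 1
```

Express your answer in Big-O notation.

Time complexity: O(n * sqrt(n)).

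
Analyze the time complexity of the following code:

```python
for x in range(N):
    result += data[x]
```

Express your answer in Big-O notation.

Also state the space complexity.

Time complexity: O(n).
Space complexity: O(1).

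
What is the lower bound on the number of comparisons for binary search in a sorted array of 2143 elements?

With 2143 possible positions, we need at least ceil(log_2(2143)) = 12 comparisons. Each comparison splits the remaining candidates by at most half.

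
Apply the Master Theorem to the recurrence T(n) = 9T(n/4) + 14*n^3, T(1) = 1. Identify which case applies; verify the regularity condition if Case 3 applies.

a=9, b=4, f(n)=14*n^3.
log_4(9) = 1.585 < 3.
f(n) = Omega(n^(1.585+epsilon)) for some epsilon > 0, so Case 3 is the candidate.
Regularity: a*f(n/b) = 9*14*(n/4)^3 = (9/64)*14*n^3 <= c*f(n) with c = 9/64 < 1. Satisfied.
Case 3: T(n) = Theta(n^3).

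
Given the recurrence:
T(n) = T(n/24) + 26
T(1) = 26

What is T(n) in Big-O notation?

Each step divides n by 24 and adds 26. After log_24(n) steps, T(n) = O(log n).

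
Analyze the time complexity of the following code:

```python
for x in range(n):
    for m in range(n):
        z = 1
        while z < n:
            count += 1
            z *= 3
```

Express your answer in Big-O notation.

Time complexity: O(n^2 log n).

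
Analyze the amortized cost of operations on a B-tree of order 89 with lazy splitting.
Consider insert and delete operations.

In a B-tree of order 89, a node splits when it has 89 keys. With lazy splitting, we use potential Phi = number of full nodes + number of near-empty nodes. Each split costs O(1) but reduces potential. Between splits, at least 44 insertions must occur in that node. Amortized structural cost is O(1) per operation, plus O(log_89 n) traversal.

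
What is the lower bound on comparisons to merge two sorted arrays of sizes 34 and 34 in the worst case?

Adversary: with |34 - 34| <= 1 the inputs can be fully interleaved so that every adjacent pair in the merged output comes from different arrays. Then each of the 67 adjacent pairs must be directly compared, or the algorithm cannot determine their relative order. Standard merge meets this bound.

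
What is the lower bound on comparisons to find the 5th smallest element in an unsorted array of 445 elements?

Finding the 5th smallest of 445 elements requires Omega(n) comparisons. Every element must participate in at least one comparison; otherwise it could be the 5th smallest.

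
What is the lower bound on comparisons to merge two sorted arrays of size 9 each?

To merge two sorted arrays of size 9, we need at least 17 comparisons in the worst case. An adversary can force every element to be compared.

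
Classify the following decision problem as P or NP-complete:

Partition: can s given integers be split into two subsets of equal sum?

This problem is NP-complete: Subset Sum reduces to it (one of Karp's 21 NP-complete problems).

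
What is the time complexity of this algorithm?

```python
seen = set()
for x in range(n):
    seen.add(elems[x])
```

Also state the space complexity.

Time complexity: O(n).
Space complexity: O(n).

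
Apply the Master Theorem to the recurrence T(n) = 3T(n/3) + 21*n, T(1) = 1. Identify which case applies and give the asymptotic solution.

a=3, b=3, f(n)=21*n.
log_3(3) = 1, so n^(log_b(a)) = n.
f(n) = Theta(n), so Case 2 applies.
T(n) = Theta(n log n).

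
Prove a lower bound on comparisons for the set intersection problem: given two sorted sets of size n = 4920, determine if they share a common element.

For two sorted arrays of size n = 4920, any correct algorithm must examine Omega(n) elements. If fewer are examined, an adversary places a common element in an unexamined gap. A merge-based scan achieves O(n), so the bound is tight.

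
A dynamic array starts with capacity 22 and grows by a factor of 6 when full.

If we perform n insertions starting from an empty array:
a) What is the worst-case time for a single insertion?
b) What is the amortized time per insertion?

(a) Worst-case single insertion: O(n) -- when the array is full at capacity c, the resize copies all c elements, and c can be Theta(n).
(b) Resizes happen at sizes 22, 132, 792, ... Total copy cost for n insertions: 22 + 132 + ... = O(n) (geometric series with ratio 1/6). Amortized cost per insertion: O(n)/n = O(1).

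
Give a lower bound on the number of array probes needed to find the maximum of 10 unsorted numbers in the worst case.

Adversary: any unprobed cell could hold a value larger than everything seen so far. If fewer than 10 cells are probed, the adversary places the max in an unprobed cell. So all 10 cells must be examined; together with 10-1 comparisons this is tight.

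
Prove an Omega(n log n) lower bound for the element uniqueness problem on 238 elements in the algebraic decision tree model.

In the algebraic decision tree model, element uniqueness on 238 elements is equivalent to determining which cell of an arrangement of C(238,2) = 28203 hyperplanes x_i = x_j contains the input point. Ben-Or's theorem shows this requires Omega(n log n).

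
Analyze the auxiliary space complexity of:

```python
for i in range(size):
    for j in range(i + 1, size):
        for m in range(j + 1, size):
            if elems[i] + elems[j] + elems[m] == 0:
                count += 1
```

Space complexity: O(1).
Only a constant amount of auxiliary storage is used; nothing grows with n.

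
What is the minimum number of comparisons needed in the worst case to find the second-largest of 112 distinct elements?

Lower bound: finding the max needs 112-1 comparisons. By the adversary weight-doubling argument, the max must personally win >= ceil(log_2(112)) = 7 comparisons; the 2nd-largest is among those 7 losers, needing 7-1 more comparisons. Total >= 112-1 + 7-1 = 117. A balanced knockout tournament achieves this.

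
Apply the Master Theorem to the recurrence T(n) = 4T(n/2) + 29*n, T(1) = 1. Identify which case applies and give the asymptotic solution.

a=4, b=2, f(n)=29*n.
log_2(4) = 2 > 1.
Since f(n) = O(n^1) is polynomially smaller than n^2, Case 1 applies.
T(n) = Theta(n^2).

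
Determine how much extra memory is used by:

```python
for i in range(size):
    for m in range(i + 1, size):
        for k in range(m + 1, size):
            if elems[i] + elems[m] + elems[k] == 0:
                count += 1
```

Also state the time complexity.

Space complexity: O(1).
Only a constant amount of auxiliary storage is used; nothing grows with n.
Time complexity: O(n^3).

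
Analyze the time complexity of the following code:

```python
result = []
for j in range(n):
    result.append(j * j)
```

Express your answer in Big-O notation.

Time complexity: O(n).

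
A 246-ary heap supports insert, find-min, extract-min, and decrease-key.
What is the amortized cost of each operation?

The 246-ary heap has height O(log_246 n). Insert sifts up: O(log_246 n). Find-min reads the root: O(1). Extract-min sifts down comparing 246 children per level: O(246 * log_246 n). Decrease-key sifts up: O(log_246 n).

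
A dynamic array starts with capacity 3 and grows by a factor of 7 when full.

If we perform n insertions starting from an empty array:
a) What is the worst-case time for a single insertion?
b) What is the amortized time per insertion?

(a) Worst-case single insertion: O(n) -- when the array is full at capacity c, the resize copies all c elements, and c can be Theta(n).
(b) Resizes happen at sizes 3, 21, 147, ... Total copy cost for n insertions: 3 + 21 + ... = O(n) (geometric series with ratio 1/7). Amortized cost per insertion: O(n)/n = O(1).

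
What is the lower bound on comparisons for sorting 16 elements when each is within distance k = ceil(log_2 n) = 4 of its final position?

Partition the 16 positions into floor(n/k) blocks of k = 4 consecutive positions; any permutation within a block keeps every element within k of its final position, so there are at least (k!)^(n/k) distinguishable inputs. Lower bound: log_2((k!)^(n/k)) = (n/k) * log_2(k!) = Theta(n log k); with k = ceil(log_2 n), this is Omega(n log log n).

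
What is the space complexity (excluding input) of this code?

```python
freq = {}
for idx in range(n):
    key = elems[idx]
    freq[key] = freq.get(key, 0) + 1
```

Space complexity: O(n).
Auxiliary storage grows linearly with the input size n in the worst case.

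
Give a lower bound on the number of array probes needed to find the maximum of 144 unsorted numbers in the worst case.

Adversary: any unprobed cell could hold a value larger than everything seen so far. If fewer than 144 cells are probed, the adversary places the max in an unprobed cell. So all 144 cells must be examined; together with 144-1 comparisons this is tight.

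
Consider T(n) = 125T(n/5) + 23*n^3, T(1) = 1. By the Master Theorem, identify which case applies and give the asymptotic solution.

a=125, b=5, f(n)=23*n^3.
log_5(125) = 3, so n^(log_b(a)) = n^3.
f(n) = Theta(n^3), so Case 2 applies.
T(n) = Theta(n^3 log n).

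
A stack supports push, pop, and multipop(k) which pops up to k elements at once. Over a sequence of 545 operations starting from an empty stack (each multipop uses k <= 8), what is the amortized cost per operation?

Each element is pushed exactly once and popped at most once (whether by pop or as part of a multipop). So the total number of individual pops over the whole sequence is at most the number of pushes, which is at most 545. Total work <= 2 * 545, hence O(1) amortized per operation.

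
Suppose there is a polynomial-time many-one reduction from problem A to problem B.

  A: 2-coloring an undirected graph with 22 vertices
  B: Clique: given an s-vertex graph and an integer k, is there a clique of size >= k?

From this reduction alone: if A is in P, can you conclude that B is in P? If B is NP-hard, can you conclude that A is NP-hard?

A poly-time reduction A <=_p B transfers tractability DOWN (B easy => A easy) and hardness UP (A hard => B hard), not the reverse.
From A in P, the reduction alone does NOT give B in P: any problem in P trivially reduces to SAT, yet SAT is not known to be in P.
From B NP-hard, the reduction alone does NOT give A NP-hard: again, easy problems reduce to hard ones.
(Here in fact A is P and B is NP-complete.)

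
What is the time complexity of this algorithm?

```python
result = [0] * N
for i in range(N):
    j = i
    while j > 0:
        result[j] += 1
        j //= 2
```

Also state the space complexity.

Time complexity: O(n log n).
Space complexity: O(n).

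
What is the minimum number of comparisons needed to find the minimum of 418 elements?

Finding the minimum requires 417 comparisons, identical reasoning to finding the maximum. Each comparison eliminates one candidate.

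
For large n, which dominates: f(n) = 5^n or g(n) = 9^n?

g(n) = 9^n grows faster: (9/5)^n -> infinity since 9/5 > 1.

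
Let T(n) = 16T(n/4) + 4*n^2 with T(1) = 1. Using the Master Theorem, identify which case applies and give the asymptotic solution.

a=16, b=4, f(n)=4*n^2.
log_4(16) = 2, so n^(log_b(a)) = n^2.
f(n) = Theta(n^2), so Case 2 applies.
T(n) = Theta(n^2 log n).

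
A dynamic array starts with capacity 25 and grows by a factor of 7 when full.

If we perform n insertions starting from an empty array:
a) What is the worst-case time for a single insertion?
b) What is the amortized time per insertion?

(a) Worst-case single insertion: O(n) -- when the array is full at capacity c, the resize copies all c elements, and c can be Theta(n).
(b) Resizes happen at sizes 25, 175, 1225, ... Total copy cost for n insertions: 25 + 175 + ... = O(n) (geometric series with ratio 1/7). Amortized cost per insertion: O(n)/n = O(1).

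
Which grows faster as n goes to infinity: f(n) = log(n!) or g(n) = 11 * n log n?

f(n) = log(n!) and g(n) = 11 * n log n are Theta of each other: Stirling: log(n!) = n log n - n + O(log n) = Theta(n log n); the constant 11 doesn't change the Theta class.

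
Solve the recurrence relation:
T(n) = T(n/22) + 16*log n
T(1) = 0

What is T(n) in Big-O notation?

Each of the log_22(n) levels adds O(log n). T(n) = O(log^2 n).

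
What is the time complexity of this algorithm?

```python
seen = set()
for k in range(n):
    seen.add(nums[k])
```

Time complexity: O(n).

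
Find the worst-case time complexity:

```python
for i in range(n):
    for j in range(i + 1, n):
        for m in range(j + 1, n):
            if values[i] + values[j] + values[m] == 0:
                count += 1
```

Time complexity: O(n^3).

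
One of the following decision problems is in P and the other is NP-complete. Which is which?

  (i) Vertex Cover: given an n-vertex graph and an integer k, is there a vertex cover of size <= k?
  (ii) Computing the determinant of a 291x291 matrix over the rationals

(i) is NP-complete: one of Karp's 21 NP-complete problems (with k part of the input; for any fixed constant k it is in P).
(ii) is P: Gaussian elimination runs in O(n^3).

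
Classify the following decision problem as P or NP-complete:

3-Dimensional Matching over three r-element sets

This problem is NP-complete: one of Karp's 21 NP-complete problems.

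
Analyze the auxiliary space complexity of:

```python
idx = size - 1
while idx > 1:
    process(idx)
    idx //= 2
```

Space complexity: O(1).
Only a constant amount of auxiliary storage is used; nothing grows with n.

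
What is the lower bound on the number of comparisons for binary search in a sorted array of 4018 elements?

With 4018 possible positions, we need at least ceil(log_2(4018)) = 12 comparisons. Each comparison splits the remaining candidates by at most half.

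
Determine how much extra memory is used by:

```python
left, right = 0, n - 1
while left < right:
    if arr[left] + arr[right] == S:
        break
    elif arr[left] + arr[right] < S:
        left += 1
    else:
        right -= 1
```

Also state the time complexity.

Space complexity: O(1).
Only a constant amount of auxiliary storage is used; nothing grows with n.
Time complexity: O(n).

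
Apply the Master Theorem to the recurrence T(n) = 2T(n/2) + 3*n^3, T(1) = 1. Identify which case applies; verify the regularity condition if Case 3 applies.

a=2, b=2, f(n)=3*n^3.
log_2(2) = 1 < 3.
f(n) = Omega(n^(1+epsilon)) for some epsilon > 0, so Case 3 is the candidate.
Regularity: a*f(n/b) = 2*3*(n/2)^3 = (2/8)*3*n^3 <= c*f(n) with c = 2/8 < 1. Satisfied.
Case 3: T(n) = Theta(n^3).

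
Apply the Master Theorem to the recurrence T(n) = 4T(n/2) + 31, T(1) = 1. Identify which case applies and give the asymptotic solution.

a=4, b=2, f(n)=31.
log_2(4) = 2 > 0.
Since f(n) = O(n^0) is polynomially smaller than n^2, Case 1 applies.
T(n) = Theta(n^2).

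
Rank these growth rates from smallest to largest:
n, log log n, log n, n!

Ordered by growth rate: log log n < log n < n < n!.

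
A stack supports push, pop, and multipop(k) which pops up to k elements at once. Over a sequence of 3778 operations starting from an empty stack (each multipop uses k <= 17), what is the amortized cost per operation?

Each element is pushed exactly once and popped at most once (whether by pop or as part of a multipop). So the total number of individual pops over the whole sequence is at most the number of pushes, which is at most 3778. Total work <= 2 * 3778, hence O(1) amortized per operation.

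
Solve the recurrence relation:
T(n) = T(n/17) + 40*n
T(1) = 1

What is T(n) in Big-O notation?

Geometric series: 40*n*(1 + 1/17 + 1/17^2 + ...) = O(n). T(n) = O(n).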